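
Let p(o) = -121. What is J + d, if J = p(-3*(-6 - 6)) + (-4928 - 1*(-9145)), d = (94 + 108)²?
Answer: 44900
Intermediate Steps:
d = 40804 (d = 202² = 40804)
J = 4096 (J = -121 + (-4928 - 1*(-9145)) = -121 + (-4928 + 9145) = -121 + 4217 = 4096)
J + d = 4096 + 40804 = 44900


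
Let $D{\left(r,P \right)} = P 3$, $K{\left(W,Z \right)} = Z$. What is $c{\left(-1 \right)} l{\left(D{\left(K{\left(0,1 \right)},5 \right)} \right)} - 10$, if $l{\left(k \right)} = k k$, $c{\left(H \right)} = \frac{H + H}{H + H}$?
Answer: $215$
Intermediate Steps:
$c{\left(H \right)} = 1$ ($c{\left(H \right)} = \frac{2 H}{2 H} = 2 H \frac{1}{2 H} = 1$)
$D{\left(r,P \right)} = 3 P$
$l{\left(k \right)} = k^{2}$
$c{\left(-1 \right)} l{\left(D{\left(K{\left(0,1 \right)},5 \right)} \right)} - 10 = 1 \left(3 \cdot 5\right)^{2} - 10 = 1 \cdot 15^{2} - 10 = 1 \cdot 225 - 10 = 225 - 10 = 215$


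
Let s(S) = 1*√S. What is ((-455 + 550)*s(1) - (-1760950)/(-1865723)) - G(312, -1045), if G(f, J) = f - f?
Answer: 175482735/1865723 ≈ 94.056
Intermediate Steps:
s(S) = √S
G(f, J) = 0
((-455 + 550)*s(1) - (-1760950)/(-1865723)) - G(312, -1045) = ((-455 + 550)*√1 - (-1760950)/(-1865723)) - 1*0 = (95*1 - (-1760950)*(-1)/1865723) + 0 = (95 - 1*1760950/1865723) + 0 = (95 - 1760950/1865723) + 0 = 175482735/1865723 + 0 = 175482735/1865723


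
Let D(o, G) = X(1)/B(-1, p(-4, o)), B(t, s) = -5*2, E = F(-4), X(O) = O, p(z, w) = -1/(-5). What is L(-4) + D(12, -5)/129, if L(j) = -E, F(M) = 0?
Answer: -1/1290 ≈ -0.00077519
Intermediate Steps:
p(z, w) = 1/5 (p(z, w) = -1*(-1/5) = 1/5)
E = 0
B(t, s) = -10
L(j) = 0 (L(j) = -1*0 = 0)
D(o, G) = -1/10 (D(o, G) = 1/(-10) = 1*(-1/10) = -1/10)
L(-4) + D(12, -5)/129 = 0 - 1/10/129 = 0 + (1/129)*(-1/10) = 0 - 1/1290 = -1/1290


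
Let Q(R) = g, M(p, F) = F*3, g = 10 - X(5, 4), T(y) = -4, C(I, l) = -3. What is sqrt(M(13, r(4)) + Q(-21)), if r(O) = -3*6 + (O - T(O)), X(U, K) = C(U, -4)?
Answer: I*sqrt(17) ≈ 4.1231*I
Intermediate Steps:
X(U, K) = -3
r(O) = -14 + O (r(O) = -3*6 + (O - 1*(-4)) = -18 + (O + 4) = -18 + (4 + O) = -14 + O)
g = 13 (g = 10 - 1*(-3) = 10 + 3 = 13)
M(p, F) = 3*F
Q(R) = 13
sqrt(M(13, r(4)) + Q(-21)) = sqrt(3*(-14 + 4) + 13) = sqrt(3*(-10) + 13) = sqrt(-30 + 13) = sqrt(-17) = I*sqrt(17)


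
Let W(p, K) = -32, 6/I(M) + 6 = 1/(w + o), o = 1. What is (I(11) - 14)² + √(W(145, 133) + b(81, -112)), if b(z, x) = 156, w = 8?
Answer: 633616/2809 + 2*√31 ≈ 236.70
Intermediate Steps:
I(M) = -54/53 (I(M) = 6/(-6 + 1/(8 + 1)) = 6/(-6 + 1/9) = 6/(-6 + ⅑) = 6/(-53/9) = 6*(-9/53) = -54/53)
(I(11) - 14)² + √(W(145, 133) + b(81, -112)) = (-54/53 - 14)² + √(-32 + 156) = (-796/53)² + √124 = 633616/2809 + 2*√31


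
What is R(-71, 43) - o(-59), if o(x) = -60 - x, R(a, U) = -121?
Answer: -120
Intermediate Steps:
R(-71, 43) - o(-59) = -121 - (-60 - 1*(-59)) = -121 - (-60 + 59) = -121 - 1*(-1) = -121 + 1 = -120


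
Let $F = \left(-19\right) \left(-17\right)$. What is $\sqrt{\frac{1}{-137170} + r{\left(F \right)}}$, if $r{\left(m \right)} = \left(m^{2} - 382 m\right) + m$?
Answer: $\frac{i \sqrt{352491617269770}}{137170} \approx 136.87 i$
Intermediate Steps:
$F = 323$
$r{\left(m \right)} = m^{2} - 381 m$
$\sqrt{\frac{1}{-137170} + r{\left(F \right)}} = \sqrt{\frac{1}{-137170} + 323 \left(-381 + 323\right)} = \sqrt{- \frac{1}{137170} + 323 \left(-58\right)} = \sqrt{- \frac{1}{137170} - 18734} = \sqrt{- \frac{2569742781}{137170}} = \frac{i \sqrt{352491617269770}}{137170}$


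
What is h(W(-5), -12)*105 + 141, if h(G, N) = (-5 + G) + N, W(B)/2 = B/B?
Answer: -1434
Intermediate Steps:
W(B) = 2 (W(B) = 2*(B/B) = 2*1 = 2)
h(G, N) = -5 + G + N
h(W(-5), -12)*105 + 141 = (-5 + 2 - 12)*105 + 141 = -15*105 + 141 = -1575 + 141 = -1434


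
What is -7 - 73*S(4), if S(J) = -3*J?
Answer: 869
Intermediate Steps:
-7 - 73*S(4) = -7 - (-219)*4 = -7 - 73*(-12) = -7 + 876 = 869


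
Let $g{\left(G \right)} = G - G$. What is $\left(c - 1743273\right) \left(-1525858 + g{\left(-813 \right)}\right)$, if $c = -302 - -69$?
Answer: $2660342578148$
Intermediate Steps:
$g{\left(G \right)} = 0$
$c = -233$ ($c = -302 + 69 = -233$)
$\left(c - 1743273\right) \left(-1525858 + g{\left(-813 \right)}\right) = \left(-233 - 1743273\right) \left(-1525858 + 0\right) = \left(-1743506\right) \left(-1525858\right) = 2660342578148$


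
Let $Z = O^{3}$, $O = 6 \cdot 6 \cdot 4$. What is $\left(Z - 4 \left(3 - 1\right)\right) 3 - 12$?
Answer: $8957916$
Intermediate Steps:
$O = 144$ ($O = 6 \cdot 24 = 144$)
$Z = 2985984$ ($Z = 144^{3} = 2985984$)
$\left(Z - 4 \left(3 - 1\right)\right) 3 - 12 = \left(2985984 - 4 \left(3 - 1\right)\right) 3 - 12 = \left(2985984 - 4 \cdot 2\right) 3 - 12 = \left(2985984 - 8\right) 3 - 12 = 2985976 \cdot 3 - 12 = 8957928 - 12 = 8957916$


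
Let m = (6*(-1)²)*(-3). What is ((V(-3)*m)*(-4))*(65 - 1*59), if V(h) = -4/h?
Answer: 576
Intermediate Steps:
m = -18 (m = (6*1)*(-3) = 6*(-3) = -18)
((V(-3)*m)*(-4))*(65 - 1*59) = ((-4/(-3)*(-18))*(-4))*(65 - 1*59) = ((-4*(-⅓)*(-18))*(-4))*(65 - 59) = (((4/3)*(-18))*(-4))*6 = -24*(-4)*6 = 96*6 = 576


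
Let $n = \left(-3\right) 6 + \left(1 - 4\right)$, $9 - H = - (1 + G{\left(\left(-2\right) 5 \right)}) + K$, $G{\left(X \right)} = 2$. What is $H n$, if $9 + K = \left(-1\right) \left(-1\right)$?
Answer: $-420$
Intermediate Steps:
$K = -8$ ($K = -9 - -1 = -9 + 1 = -8$)
$H = 20$ ($H = 9 - \left(- (1 + 2) - 8\right) = 9 - \left(\left(-1\right) 3 - 8\right) = 9 - \left(-3 - 8\right) = 9 - -11 = 9 + 11 = 20$)
$n = -21$ ($n = -18 + \left(1 - 4\right) = -18 - 3 = -21$)
$H n = 20 \left(-21\right) = -420$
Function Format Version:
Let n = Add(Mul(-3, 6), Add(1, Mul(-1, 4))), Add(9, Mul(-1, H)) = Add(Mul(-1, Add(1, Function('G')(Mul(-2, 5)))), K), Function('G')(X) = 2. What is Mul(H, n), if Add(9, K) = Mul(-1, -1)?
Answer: -420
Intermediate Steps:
K = -8 (K = Add(-9, Mul(-1, -1)) = Add(-9, 1) = -8)
H = 20 (H = Add(9, Mul(-1, Add(Mul(-1, Add(1, 2)), -8))) = Add(9, Mul(-1, Add(Mul(-1, 3), -8))) = Add(9, Mul(-1, Add(-3, -8))) = Add(9, Mul(-1, -11)) = Add(9, 11) = 20)
n = -21 (n = Add(-18, Add(1, -4)) = Add(-18, -3) = -21)
Mul(H, n) = Mul(20, -21) = -420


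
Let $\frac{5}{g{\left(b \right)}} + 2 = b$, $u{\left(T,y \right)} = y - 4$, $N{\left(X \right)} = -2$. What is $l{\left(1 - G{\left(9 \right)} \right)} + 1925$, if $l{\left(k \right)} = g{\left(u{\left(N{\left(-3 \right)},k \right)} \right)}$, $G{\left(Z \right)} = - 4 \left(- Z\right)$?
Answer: $\frac{78920}{41} \approx 1924.9$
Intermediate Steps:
$u{\left(T,y \right)} = -4 + y$
$G{\left(Z \right)} = 4 Z$
$g{\left(b \right)} = \frac{5}{-2 + b}$
$l{\left(k \right)} = \frac{5}{-6 + k}$ ($l{\left(k \right)} = \frac{5}{-2 + \left(-4 + k\right)} = \frac{5}{-6 + k}$)
$l{\left(1 - G{\left(9 \right)} \right)} + 1925 = \frac{5}{-6 + \left(1 - 4 \cdot 9\right)} + 1925 = \frac{5}{-6 + \left(1 - 36\right)} + 1925 = \frac{5}{-6 - 35} + 1925 = \frac{5}{-41} + 1925 = 5 \left(- \frac{1}{41}\right) + 1925 = - \frac{5}{41} + 1925 = \frac{78920}{41}$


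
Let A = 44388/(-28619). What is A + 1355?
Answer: 38734357/28619 ≈ 1353.4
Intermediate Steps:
A = -44388/28619 (A = 44388*(-1/28619) = -44388/28619 ≈ -1.5510)
A + 1355 = -44388/28619 + 1355 = 38734357/28619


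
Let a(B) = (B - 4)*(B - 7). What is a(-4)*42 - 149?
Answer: 3547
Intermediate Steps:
a(B) = (-7 + B)*(-4 + B) (a(B) = (-4 + B)*(-7 + B) = (-7 + B)*(-4 + B))
a(-4)*42 - 149 = (28 + (-4)² - 11*(-4))*42 - 149 = (28 + 16 + 44)*42 - 149 = 88*42 - 149 = 3696 - 149 = 3547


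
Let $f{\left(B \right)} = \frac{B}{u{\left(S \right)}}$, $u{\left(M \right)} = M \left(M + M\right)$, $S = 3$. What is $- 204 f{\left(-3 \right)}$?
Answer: $34$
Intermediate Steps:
$u{\left(M \right)} = 2 M^{2}$ ($u{\left(M \right)} = M 2 M = 2 M^{2}$)
$f{\left(B \right)} = \frac{B}{18}$ ($f{\left(B \right)} = \frac{B}{2 \cdot 3^{2}} = \frac{B}{2 \cdot 9} = \frac{B}{18}$)
$- 204 f{\left(-3 \right)} = - 204 \cdot \frac{1}{18} \left(-3\right) = \left(-204\right) \left(- \frac{1}{6}\right) = 34$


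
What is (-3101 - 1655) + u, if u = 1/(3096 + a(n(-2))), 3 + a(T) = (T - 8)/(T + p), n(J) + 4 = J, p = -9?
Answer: -220721189/46409 ≈ -4756.0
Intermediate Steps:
n(J) = -4 + J
a(T) = -3 + (-8 + T)/(-9 + T) (a(T) = -3 + (T - 8)/(T - 9) = -3 + (-8 + T)/(-9 + T))
u = 15/46409 (u = 1/(3096 + (19 - 2*(-4 - 2))/(-9 + (-4 - 2))) = 1/(3096 + (19 - 2*(-6))/(-9 - 6)) = 1/(3096 + (19 + 12)/(-15)) = 1/(3096 - 1/15*31) = 1/(3096 - 31/15) = 1/(46409/15) = 15/46409 ≈ 0.00032321)
(-3101 - 1655) + u = (-3101 - 1655) + 15/46409 = -4756 + 15/46409 = -220721189/46409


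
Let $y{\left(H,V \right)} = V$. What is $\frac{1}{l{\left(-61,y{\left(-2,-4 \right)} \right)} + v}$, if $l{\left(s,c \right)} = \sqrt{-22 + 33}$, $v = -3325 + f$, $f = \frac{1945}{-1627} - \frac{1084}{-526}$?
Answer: $- \frac{608646607475926}{2023221242273152865} - \frac{183099265801 \sqrt{11}}{2023221242273152865} \approx -0.00030113$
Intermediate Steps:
$f = \frac{370299}{427901}$ ($f = 1945 \left(- \frac{1}{1627}\right) - - \frac{542}{263} = - \frac{1945}{1627} + \frac{542}{263} = \frac{370299}{427901} \approx 0.86539$)
$v = - \frac{1422400526}{427901}$ ($v = -3325 + \frac{370299}{427901} = - \frac{1422400526}{427901} \approx -3324.1$)
$l{\left(s,c \right)} = \sqrt{11}$
$\frac{1}{l{\left(-61,y{\left(-2,-4 \right)} \right)} + v} = \frac{1}{\sqrt{11} - \frac{1422400526}{427901}} = \frac{1}{- \frac{1422400526}{427901} + \sqrt{11}}$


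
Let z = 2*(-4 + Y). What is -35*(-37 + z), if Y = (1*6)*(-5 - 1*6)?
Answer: 6195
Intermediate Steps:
Y = -66 (Y = 6*(-5 - 6) = 6*(-11) = -66)
z = -140 (z = 2*(-4 - 66) = 2*(-70) = -140)
-35*(-37 + z) = -35*(-37 - 140) = -35*(-177) = 6195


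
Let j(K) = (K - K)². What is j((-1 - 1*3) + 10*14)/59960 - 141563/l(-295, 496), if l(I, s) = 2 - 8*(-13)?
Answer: -2671/2 ≈ -1335.5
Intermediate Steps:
l(I, s) = 106 (l(I, s) = 2 + 104 = 106)
j(K) = 0 (j(K) = 0² = 0)
j((-1 - 1*3) + 10*14)/59960 - 141563/l(-295, 496) = 0/59960 - 141563/106 = 0*(1/59960) - 141563*1/106 = 0 - 2671/2 = -2671/2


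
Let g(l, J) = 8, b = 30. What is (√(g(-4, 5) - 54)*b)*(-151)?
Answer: -4530*I*√46 ≈ -30724.0*I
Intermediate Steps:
(√(g(-4, 5) - 54)*b)*(-151) = (√(8 - 54)*30)*(-151) = (√(-46)*30)*(-151) = ((I*√46)*30)*(-151) = (30*I*√46)*(-151) = -4530*I*√46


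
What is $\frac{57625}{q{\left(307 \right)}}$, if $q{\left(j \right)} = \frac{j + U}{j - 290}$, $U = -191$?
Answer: $\frac{979625}{116} \approx 8445.0$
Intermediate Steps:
$q{\left(j \right)} = \frac{-191 + j}{-290 + j}$ ($q{\left(j \right)} = \frac{j - 191}{j - 290} = \frac{-191 + j}{-290 + j}$)
$\frac{57625}{q{\left(307 \right)}} = \frac{57625}{\frac{1}{-290 + 307} \left(-191 + 307\right)} = \frac{57625}{\frac{1}{17} \cdot 116} = \frac{57625}{\frac{116}{17}} = 57625 \cdot \frac{17}{116} = \frac{979625}{116}$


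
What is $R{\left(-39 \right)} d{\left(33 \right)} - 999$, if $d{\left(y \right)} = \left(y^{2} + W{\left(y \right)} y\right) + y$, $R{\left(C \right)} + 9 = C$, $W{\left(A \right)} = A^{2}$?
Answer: $-1779831$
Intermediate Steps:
$R{\left(C \right)} = -9 + C$
$d{\left(y \right)} = y + y^{2} + y^{3}$ ($d{\left(y \right)} = \left(y^{2} + y^{2} y\right) + y = \left(y^{2} + y^{3}\right) + y = y + y^{2} + y^{3}$)
$R{\left(-39 \right)} d{\left(33 \right)} - 999 = \left(-9 - 39\right) 33 \left(1 + 33 + 33^{2}\right) - 999 = - 48 \cdot 33 \left(1 + 33 + 1089\right) - 999 = - 48 \cdot 33 \cdot 1123 - 999 = \left(-48\right) 37059 - 999 = -1778832 - 999 = -1779831$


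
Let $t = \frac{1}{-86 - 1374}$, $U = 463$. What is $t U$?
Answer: $- \frac{463}{1460} \approx -0.31712$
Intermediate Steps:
$t = - \frac{1}{1460}$ ($t = \frac{1}{-1460} = - \frac{1}{1460} \approx -0.00068493$)
$t U = \left(- \frac{1}{1460}\right) 463 = - \frac{463}{1460}$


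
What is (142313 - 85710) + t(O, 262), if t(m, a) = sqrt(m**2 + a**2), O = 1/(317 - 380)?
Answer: 56603 + sqrt(272448037)/63 ≈ 56865.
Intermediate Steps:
O = -1/63 (O = 1/(-63) = -1/63 ≈ -0.015873)
t(m, a) = sqrt(a**2 + m**2)
(142313 - 85710) + t(O, 262) = (142313 - 85710) + sqrt(262**2 + (-1/63)**2) = 56603 + sqrt(68644 + 1/3969) = 56603 + sqrt(272448037/3969) = 56603 + sqrt(272448037)/63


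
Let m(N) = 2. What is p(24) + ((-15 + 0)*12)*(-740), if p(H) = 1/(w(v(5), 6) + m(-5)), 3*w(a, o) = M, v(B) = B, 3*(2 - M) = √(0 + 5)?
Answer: 76057416/571 + 9*√5/571 ≈ 1.3320e+5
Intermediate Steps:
M = 2 - √5/3 (M = 2 - √(0 + 5)/3 = 2 - √5/3 ≈ 1.2546)
w(a, o) = ⅔ - √5/9 (w(a, o) = (2 - √5/3)/3 = ⅔ - √5/9)
p(H) = 1/(8/3 - √5/9) (p(H) = 1/((⅔ - √5/9) + 2) = 1/(8/3 - √5/9))
p(24) + ((-15 + 0)*12)*(-740) = (216/571 + 9*√5/571) + ((-15 + 0)*12)*(-740) = (216/571 + 9*√5/571) - 15*12*(-740) = (216/571 + 9*√5/571) - 180*(-740) = (216/571 + 9*√5/571) + 133200 = 76057416/571 + 9*√5/571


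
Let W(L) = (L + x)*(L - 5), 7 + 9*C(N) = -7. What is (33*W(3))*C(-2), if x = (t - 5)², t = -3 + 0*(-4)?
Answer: 20636/3 ≈ 6878.7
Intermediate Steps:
t = -3 (t = -3 + 0 = -3)
C(N) = -14/9 (C(N) = -7/9 + (⅑)*(-7) = -7/9 - 7/9 = -14/9)
x = 64 (x = (-3 - 5)² = (-8)² = 64)
W(L) = (-5 + L)*(64 + L) (W(L) = (L + 64)*(L - 5) = (64 + L)*(-5 + L) = (-5 + L)*(64 + L))
(33*W(3))*C(-2) = (33*(-320 + 3² + 59*3))*(-14/9) = (33*(-320 + 9 + 177))*(-14/9) = (33*(-134))*(-14/9) = -4422*(-14/9) = 20636/3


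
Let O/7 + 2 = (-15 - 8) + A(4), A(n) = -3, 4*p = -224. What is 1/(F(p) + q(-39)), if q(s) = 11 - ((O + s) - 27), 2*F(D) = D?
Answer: 1/245 ≈ 0.0040816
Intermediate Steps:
p = -56 (p = (¼)*(-224) = -56)
F(D) = D/2
O = -196 (O = -14 + 7*((-15 - 8) - 3) = -14 + 7*(-23 - 3) = -14 + 7*(-26) = -14 - 182 = -196)
q(s) = 234 - s (q(s) = 11 - ((-196 + s) - 27) = 11 - (-223 + s) = 11 + (223 - s) = 234 - s)
1/(F(p) + q(-39)) = 1/((½)*(-56) + (234 - 1*(-39))) = 1/(-28 + (234 + 39)) = 1/(-28 + 273) = 1/245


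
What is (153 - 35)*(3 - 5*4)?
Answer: -2006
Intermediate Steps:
(153 - 35)*(3 - 5*4) = 118*(3 - 20) = 118*(-17) = -2006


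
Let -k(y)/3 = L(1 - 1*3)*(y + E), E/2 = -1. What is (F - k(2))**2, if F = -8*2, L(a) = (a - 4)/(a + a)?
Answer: 256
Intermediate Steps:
L(a) = (-4 + a)/(2*a) (L(a) = (-4 + a)/((2*a)) = (-4 + a)*(1/(2*a)) = (-4 + a)/(2*a))
E = -2 (E = 2*(-1) = -2)
k(y) = 9 - 9*y/2 (k(y) = -3*(-4 + (1 - 1*3))/(2*(1 - 1*3))*(y - 2) = -3*(-4 + (1 - 3))/(2*(1 - 3))*(-2 + y) = -3*(1/2)*(-4 - 2)/(-2)*(-2 + y) = -3*(1/2)*(-1/2)*(-6)*(-2 + y) = -9*(-2 + y)/2 = -3*(-3 + 3*y/2) = 9 - 9*y/2)
F = -16
(F - k(2))**2 = (-16 - (9 - 9/2*2))**2 = (-16 - (9 - 9))**2 = (-16 - 1*0)**2 = (-16 + 0)**2 = (-16)**2 = 256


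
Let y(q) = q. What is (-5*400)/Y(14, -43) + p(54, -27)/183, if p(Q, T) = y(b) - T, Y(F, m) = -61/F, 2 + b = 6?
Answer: 84031/183 ≈ 459.19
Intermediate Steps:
b = 4 (b = -2 + 6 = 4)
p(Q, T) = 4 - T
(-5*400)/Y(14, -43) + p(54, -27)/183 = (-5*400)/((-61/14)) + (4 - 1*(-27))/183 = -2000/((-61*1/14)) + (4 + 27)*(1/183) = -2000/(-61/14) + 31*(1/183) = -2000*(-14/61) + 31/183 = 28000/61 + 31/183 = 84031/183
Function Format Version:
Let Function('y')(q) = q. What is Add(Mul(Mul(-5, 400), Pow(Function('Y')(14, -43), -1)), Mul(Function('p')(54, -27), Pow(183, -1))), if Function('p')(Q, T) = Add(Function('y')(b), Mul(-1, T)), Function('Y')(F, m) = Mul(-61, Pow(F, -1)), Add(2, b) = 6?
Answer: Rational(84031, 183) ≈ 459.19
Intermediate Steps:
b = 4 (b = Add(-2, 6) = 4)
Function('p')(Q, T) = Add(4, Mul(-1, T))
Add(Mul(Mul(-5, 400), Pow(Function('Y')(14, -43), -1)), Mul(Function('p')(54, -27), Pow(183, -1))) = Add(Mul(Mul(-5, 400), Pow(Mul(-61, Pow(14, -1)), -1)), Mul(Add(4, Mul(-1, -27)), Pow(183, -1))) = Add(Mul(-2000, Pow(Mul(-61, Rational(1, 14)), -1)), Mul(Add(4, 27), Rational(1, 183))) = Add(Mul(-2000, Pow(Rational(-61, 14), -1)), Mul(31, Rational(1, 183))) = Add(Mul(-2000, Rational(-14, 61)), Rational(31, 183)) = Add(Rational(28000, 61), Rational(31, 183)) = Rational(84031, 183)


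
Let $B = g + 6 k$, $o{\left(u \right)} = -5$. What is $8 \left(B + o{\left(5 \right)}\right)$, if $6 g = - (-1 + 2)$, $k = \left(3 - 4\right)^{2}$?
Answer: $\frac{20}{3} \approx 6.6667$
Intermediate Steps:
$k = 1$ ($k = \left(-1\right)^{2} = 1$)
$g = - \frac{1}{6}$ ($g = \frac{\left(-1\right) \left(-1 + 2\right)}{6} = \frac{\left(-1\right) 1}{6} = \frac{1}{6} \left(-1\right) = - \frac{1}{6} \approx -0.16667$)
$B = \frac{35}{6}$ ($B = - \frac{1}{6} + 6 \cdot 1 = - \frac{1}{6} + 6 = \frac{35}{6} \approx 5.8333$)
$8 \left(B + o{\left(5 \right)}\right) = 8 \left(\frac{35}{6} - 5\right) = 8 \cdot \frac{5}{6} = \frac{20}{3}$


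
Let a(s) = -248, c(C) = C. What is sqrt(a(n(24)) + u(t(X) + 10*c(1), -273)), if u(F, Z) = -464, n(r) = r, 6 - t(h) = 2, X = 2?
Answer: 2*I*sqrt(178) ≈ 26.683*I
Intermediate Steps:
t(h) = 4 (t(h) = 6 - 1*2 = 6 - 2 = 4)
sqrt(a(n(24)) + u(t(X) + 10*c(1), -273)) = sqrt(-248 - 464) = sqrt(-712) = 2*I*sqrt(178)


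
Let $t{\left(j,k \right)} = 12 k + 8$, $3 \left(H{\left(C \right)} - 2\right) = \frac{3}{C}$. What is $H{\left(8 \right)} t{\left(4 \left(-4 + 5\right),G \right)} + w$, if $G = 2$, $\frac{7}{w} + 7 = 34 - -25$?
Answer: $\frac{3543}{52} \approx 68.135$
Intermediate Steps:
$w = \frac{7}{52}$ ($w = \frac{7}{-7 + \left(34 - -25\right)} = \frac{7}{-7 + \left(34 + 25\right)} = \frac{7}{-7 + 59} = \frac{7}{52} \approx 0.13462$)
$H{\left(C \right)} = 2 + \frac{1}{C}$ ($H{\left(C \right)} = 2 + \frac{3 \frac{1}{C}}{3} = 2 + \frac{1}{C}$)
$t{\left(j,k \right)} = 8 + 12 k$
$H{\left(8 \right)} t{\left(4 \left(-4 + 5\right),G \right)} + w = \left(2 + \frac{1}{8}\right) \left(8 + 12 \cdot 2\right) + \frac{7}{52} = \left(2 + \frac{1}{8}\right) \left(8 + 24\right) + \frac{7}{52} = \frac{17}{8} \cdot 32 + \frac{7}{52} = 68 + \frac{7}{52} = \frac{3543}{52}$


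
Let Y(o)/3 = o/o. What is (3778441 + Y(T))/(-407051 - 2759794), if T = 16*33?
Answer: -3778444/3166845 ≈ -1.1931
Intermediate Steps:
T = 528
Y(o) = 3 (Y(o) = 3*(o/o) = 3*1 = 3)
(3778441 + Y(T))/(-407051 - 2759794) = (3778441 + 3)/(-407051 - 2759794) = 3778444/(-3166845) = 3778444*(-1/3166845) = -3778444/3166845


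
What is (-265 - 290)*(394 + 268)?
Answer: -367410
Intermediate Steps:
(-265 - 290)*(394 + 268) = -555*662 = -367410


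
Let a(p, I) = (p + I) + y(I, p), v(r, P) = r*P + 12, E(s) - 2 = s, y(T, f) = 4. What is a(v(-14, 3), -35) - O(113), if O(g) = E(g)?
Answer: -176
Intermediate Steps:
E(s) = 2 + s
O(g) = 2 + g
v(r, P) = 12 + P*r (v(r, P) = P*r + 12 = 12 + P*r)
a(p, I) = 4 + I + p (a(p, I) = (p + I) + 4 = (I + p) + 4 = 4 + I + p)
a(v(-14, 3), -35) - O(113) = (4 - 35 + (12 + 3*(-14))) - (2 + 113) = (4 - 35 + (12 - 42)) - 1*115 = (4 - 35 - 30) - 115 = -61 - 115 = -176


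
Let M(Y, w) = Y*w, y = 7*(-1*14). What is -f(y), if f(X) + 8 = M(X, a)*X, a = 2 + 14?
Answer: -153656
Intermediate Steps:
a = 16
y = -98 (y = 7*(-14) = -98)
f(X) = -8 + 16*X² (f(X) = -8 + (X*16)*X = -8 + (16*X)*X = -8 + 16*X²)
-f(y) = -(-8 + 16*(-98)²) = -(-8 + 16*9604) = -(-8 + 153664) = -1*153656 = -153656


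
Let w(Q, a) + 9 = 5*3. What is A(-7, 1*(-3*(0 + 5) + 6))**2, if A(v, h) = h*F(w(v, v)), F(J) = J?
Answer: 2916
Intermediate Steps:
w(Q, a) = 6 (w(Q, a) = -9 + 5*3 = -9 + 15 = 6)
A(v, h) = 6*h (A(v, h) = h*6 = 6*h)
A(-7, 1*(-3*(0 + 5) + 6))**2 = (6*(1*(-3*(0 + 5) + 6)))**2 = (6*(1*(-3*5 + 6)))**2 = (6*(1*(-15 + 6)))**2 = (6*(1*(-9)))**2 = (6*(-9))**2 = (-54)**2 = 2916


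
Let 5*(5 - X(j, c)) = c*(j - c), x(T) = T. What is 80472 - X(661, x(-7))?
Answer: 397659/5 ≈ 79532.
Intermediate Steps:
X(j, c) = 5 - c*(j - c)/5
80472 - X(661, x(-7)) = 80472 - (5 + (⅕)*(-7)² - ⅕*(-7)*661) = 80472 - (5 + (⅕)*49 + 4627/5) = 80472 - (5 + 49/5 + 4627/5) = 80472 - 1*4701/5 = 80472 - 4701/5 = 397659/5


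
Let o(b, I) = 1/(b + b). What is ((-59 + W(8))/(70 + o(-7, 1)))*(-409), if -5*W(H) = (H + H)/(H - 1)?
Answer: 1702258/4895 ≈ 347.75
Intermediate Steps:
o(b, I) = 1/(2*b)
W(H) = -2*H/(5*(-1 + H)) (W(H) = -(H + H)/(5*(H - 1)) = -2*H/(5*(-1 + H)))
((-59 + W(8))/(70 + o(-7, 1)))*(-409) = ((-59 - 2*8/(-5 + 5*8))/(70 + (½)/(-7)))*(-409) = ((-59 - 2*8/(-5 + 40))/(70 + (½)*(-⅐)))*(-409) = ((-59 - 2*8/35)/(70 - 1/14))*(-409) = ((-59 - 2*8*1/35)/(979/14))*(-409) = ((-59 - 16/35)*(14/979))*(-409) = -2081/35*14/979*(-409) = -4162/4895*(-409) = 1702258/4895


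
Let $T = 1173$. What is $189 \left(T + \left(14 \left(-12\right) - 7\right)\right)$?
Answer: $188622$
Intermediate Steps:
$189 \left(T + \left(14 \left(-12\right) - 7\right)\right) = 189 \left(1173 + \left(14 \left(-12\right) - 7\right)\right) = 189 \left(1173 - 175\right) = 189 \cdot 998 = 188622$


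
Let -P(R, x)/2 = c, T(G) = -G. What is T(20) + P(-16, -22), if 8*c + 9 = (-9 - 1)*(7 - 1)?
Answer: -11/4 ≈ -2.7500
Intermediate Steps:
c = -69/8 (c = -9/8 + ((-9 - 1)*(7 - 1))/8 = -9/8 + (-10*6)/8 = -9/8 + (⅛)*(-60) = -9/8 - 15/2 = -69/8 ≈ -8.6250)
P(R, x) = 69/4 (P(R, x) = -2*(-69/8) = 69/4)
T(20) + P(-16, -22) = -1*20 + 69/4 = -20 + 69/4 = -11/4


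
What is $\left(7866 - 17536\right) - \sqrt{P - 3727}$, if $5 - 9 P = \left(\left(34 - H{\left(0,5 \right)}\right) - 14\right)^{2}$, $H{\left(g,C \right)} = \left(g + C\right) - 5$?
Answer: $-9670 - \frac{i \sqrt{33938}}{3} \approx -9670.0 - 61.408 i$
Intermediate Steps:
$H{\left(g,C \right)} = -5 + C + g$ ($H{\left(g,C \right)} = \left(C + g\right) - 5 = -5 + C + g$)
$P = - \frac{395}{9}$ ($P = \frac{5}{9} - \frac{\left(\left(34 - \left(-5 + 5 + 0\right)\right) - 14\right)^{2}}{9} = \frac{5}{9} - \frac{\left(\left(34 - 0\right) - 14\right)^{2}}{9} = \frac{5}{9} - \frac{\left(\left(34 + 0\right) - 14\right)^{2}}{9} = \frac{5}{9} - \frac{\left(34 - 14\right)^{2}}{9} = \frac{5}{9} - \frac{20^{2}}{9} = \frac{5}{9} - \frac{400}{9} = - \frac{395}{9} \approx -43.889$)
$\left(7866 - 17536\right) - \sqrt{P - 3727} = \left(7866 - 17536\right) - \sqrt{- \frac{395}{9} - 3727} = -9670 - \sqrt{- \frac{33938}{9}} = -9670 - \frac{i \sqrt{33938}}{3}$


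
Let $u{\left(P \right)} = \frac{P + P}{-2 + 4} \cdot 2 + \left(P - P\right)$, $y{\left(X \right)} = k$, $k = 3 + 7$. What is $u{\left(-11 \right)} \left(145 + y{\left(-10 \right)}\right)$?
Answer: $-3410$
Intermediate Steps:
$k = 10$
$y{\left(X \right)} = 10$
$u{\left(P \right)} = 2 P$ ($u{\left(P \right)} = \frac{2 P}{2} \cdot 2 + 0 = 2 P \frac{1}{2} \cdot 2 + 0 = P 2 + 0 = 2 P + 0 = 2 P$)
$u{\left(-11 \right)} \left(145 + y{\left(-10 \right)}\right) = 2 \left(-11\right) \left(145 + 10\right) = \left(-22\right) 155 = -3410$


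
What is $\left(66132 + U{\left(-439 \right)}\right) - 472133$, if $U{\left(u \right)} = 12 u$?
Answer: $-411269$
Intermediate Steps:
$\left(66132 + U{\left(-439 \right)}\right) - 472133 = \left(66132 + 12 \left(-439\right)\right) - 472133 = \left(66132 - 5268\right) - 472133 = 60864 - 472133 = -411269$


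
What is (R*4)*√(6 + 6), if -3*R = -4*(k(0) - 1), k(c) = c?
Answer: -32*√3/3 ≈ -18.475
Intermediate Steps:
R = -4/3 (R = -(-4)*(0 - 1)/3 = -(-4)*(-1)/3 = -⅓*4 = -4/3 ≈ -1.3333)
(R*4)*√(6 + 6) = (-4/3*4)*√(6 + 6) = -32*√3/3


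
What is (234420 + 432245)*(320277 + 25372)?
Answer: 230432090585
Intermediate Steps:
(234420 + 432245)*(320277 + 25372) = 666665*345649 = 230432090585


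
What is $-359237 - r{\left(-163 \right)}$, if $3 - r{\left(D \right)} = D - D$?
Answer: $-359240$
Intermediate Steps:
$r{\left(D \right)} = 3$ ($r{\left(D \right)} = 3 - \left(D - D\right) = 3 - 0 = 3 + 0 = 3$)
$-359237 - r{\left(-163 \right)} = -359237 - 3 = -359240$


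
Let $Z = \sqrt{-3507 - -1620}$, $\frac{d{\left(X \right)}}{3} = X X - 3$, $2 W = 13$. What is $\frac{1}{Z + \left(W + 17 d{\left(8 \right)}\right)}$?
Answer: $\frac{12470}{38882773} - \frac{4 i \sqrt{1887}}{38882773} \approx 0.00032071 - 4.4688 \cdot 10^{-6} i$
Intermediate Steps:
$W = \frac{13}{2}$ ($W = \frac{1}{2} \cdot 13 = \frac{13}{2} \approx 6.5$)
$d{\left(X \right)} = -9 + 3 X^{2}$ ($d{\left(X \right)} = 3 \left(X X - 3\right) = 3 \left(X^{2} - 3\right) = 3 \left(-3 + X^{2}\right) = -9 + 3 X^{2}$)
$Z = i \sqrt{1887}$ ($Z = \sqrt{-3507 + 1620} = \sqrt{-1887} = i \sqrt{1887} \approx 43.44 i$)
$\frac{1}{Z + \left(W + 17 d{\left(8 \right)}\right)} = \frac{1}{i \sqrt{1887} + \left(\frac{13}{2} + 17 \left(-9 + 3 \cdot 8^{2}\right)\right)} = \frac{1}{i \sqrt{1887} + \left(\frac{13}{2} + 17 \left(-9 + 3 \cdot 64\right)\right)} = \frac{1}{i \sqrt{1887} + \left(\frac{13}{2} + 17 \left(-9 + 192\right)\right)} = \frac{1}{i \sqrt{1887} + \left(\frac{13}{2} + 17 \cdot 183\right)} = \frac{1}{i \sqrt{1887} + \left(\frac{13}{2} + 3111\right)} = \frac{1}{i \sqrt{1887} + \frac{6235}{2}} = \frac{1}{\frac{6235}{2} + i \sqrt{1887}}$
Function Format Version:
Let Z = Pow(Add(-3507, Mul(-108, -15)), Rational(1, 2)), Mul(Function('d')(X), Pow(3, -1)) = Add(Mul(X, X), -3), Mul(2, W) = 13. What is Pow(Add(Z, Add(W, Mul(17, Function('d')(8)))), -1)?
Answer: Add(Rational(12470, 38882773), Mul(Rational(-4, 38882773), I, Pow(1887, Rational(1, 2)))) ≈ Add(0.00032071, Mul(-4.4688e-6, I))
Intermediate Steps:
W = Rational(13, 2) (W = Mul(Rational(1, 2), 13) = Rational(13, 2) ≈ 6.5000)
Function('d')(X) = Add(-9, Mul(3, Pow(X, 2))) (Function('d')(X) = Mul(3, Add(Mul(X, X), -3)) = Mul(3, Add(Pow(X, 2), -3)) = Mul(3, Add(-3, Pow(X, 2))) = Add(-9, Mul(3, Pow(X, 2))))
Z = Mul(I, Pow(1887, Rational(1, 2))) (Z = Pow(Add(-3507, 1620), Rational(1, 2)) = Pow(-1887, Rational(1, 2)) = Mul(I, Pow(1887, Rational(1, 2))) ≈ Mul(43.440, I))
Pow(Add(Z, Add(W, Mul(17, Function('d')(8)))), -1) = Pow(Add(Mul(I, Pow(1887, Rational(1, 2))), Add(Rational(13, 2), Mul(17, Add(-9, Mul(3, Pow(8, 2)))))), -1) = Pow(Add(Mul(I, Pow(1887, Rational(1, 2))), Add(Rational(13, 2), Mul(17, Add(-9, Mul(3, 64))))), -1) = Pow(Add(Mul(I, Pow(1887, Rational(1, 2))), Add(Rational(13, 2), Mul(17, Add(-9, 192)))), -1) = Pow(Add(Mul(I, Pow(1887, Rational(1, 2))), Add(Rational(13, 2), Mul(17, 183))), -1) = Pow(Add(Mul(I, Pow(1887, Rational(1, 2))), Add(Rational(13, 2), 3111)), -1) = Pow(Add(Mul(I, Pow(1887, Rational(1, 2))), Rational(6235, 2)), -1) = Pow(Add(Rational(6235, 2), Mul(I, Pow(1887, Rational(1, 2)))), -1)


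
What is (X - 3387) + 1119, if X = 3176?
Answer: 908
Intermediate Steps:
(X - 3387) + 1119 = (3176 - 3387) + 1119 = -211 + 1119 = 908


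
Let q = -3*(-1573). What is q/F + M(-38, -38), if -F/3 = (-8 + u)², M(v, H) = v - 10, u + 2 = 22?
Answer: -8485/144 ≈ -58.924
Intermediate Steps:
u = 20 (u = -2 + 22 = 20)
M(v, H) = -10 + v
q = 4719
F = -432 (F = -3*(-8 + 20)² = -3*12² = -3*144 = -432)
q/F + M(-38, -38) = 4719/(-432) + (-10 - 38) = 4719*(-1/432) - 48 = -1573/144 - 48 = -8485/144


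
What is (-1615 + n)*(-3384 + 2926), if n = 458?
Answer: 529906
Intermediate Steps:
(-1615 + n)*(-3384 + 2926) = (-1615 + 458)*(-3384 + 2926) = -1157*(-458) = 529906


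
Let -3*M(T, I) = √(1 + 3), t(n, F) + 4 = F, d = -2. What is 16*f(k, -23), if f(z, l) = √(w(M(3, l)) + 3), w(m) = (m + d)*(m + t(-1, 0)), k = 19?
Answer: 16*√139/3 ≈ 62.879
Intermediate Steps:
t(n, F) = -4 + F
M(T, I) = -⅔ (M(T, I) = -√(1 + 3)/3 = -√4/3 = -⅓*2 = -⅔)
w(m) = (-4 + m)*(-2 + m) (w(m) = (m - 2)*(m + (-4 + 0)) = (-2 + m)*(m - 4) = (-2 + m)*(-4 + m) = (-4 + m)*(-2 + m))
f(z, l) = √139/3 (f(z, l) = √((8 + (-⅔)² - 6*(-⅔)) + 3) = √((8 + 4/9 + 4) + 3) = √(112/9 + 3) = √(139/9) = √139/3)
16*f(k, -23) = 16*(√139/3) = 16*√139/3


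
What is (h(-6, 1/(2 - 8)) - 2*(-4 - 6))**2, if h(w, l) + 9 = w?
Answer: 25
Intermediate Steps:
h(w, l) = -9 + w
(h(-6, 1/(2 - 8)) - 2*(-4 - 6))**2 = ((-9 - 6) - 2*(-4 - 6))**2 = (-15 - 2*(-10))**2 = (-15 + 20)**2 = 5**2 = 25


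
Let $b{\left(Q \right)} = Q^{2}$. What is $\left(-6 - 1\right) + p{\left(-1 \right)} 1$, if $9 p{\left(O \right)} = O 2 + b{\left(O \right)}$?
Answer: $- \frac{64}{9} \approx -7.1111$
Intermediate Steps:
$p{\left(O \right)} = \frac{O^{2}}{9} + \frac{2 O}{9}$ ($p{\left(O \right)} = \frac{O 2 + O^{2}}{9} = \frac{2 O + O^{2}}{9} = \frac{O^{2} + 2 O}{9} = \frac{O^{2}}{9} + \frac{2 O}{9}$)
$\left(-6 - 1\right) + p{\left(-1 \right)} 1 = \left(-6 - 1\right) + \frac{1}{9} \left(-1\right) \left(2 - 1\right) 1 = \left(-6 - 1\right) + \frac{1}{9} \left(-1\right) 1 \cdot 1 = -7 - \frac{1}{9} = - \frac{64}{9}$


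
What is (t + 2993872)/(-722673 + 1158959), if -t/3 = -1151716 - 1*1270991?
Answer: 10261993/436286 ≈ 23.521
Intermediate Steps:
t = 7268121 (t = -3*(-1151716 - 1*1270991) = -3*(-1151716 - 1270991) = -3*(-2422707) = 7268121)
(t + 2993872)/(-722673 + 1158959) = (7268121 + 2993872)/(-722673 + 1158959) = 10261993/436286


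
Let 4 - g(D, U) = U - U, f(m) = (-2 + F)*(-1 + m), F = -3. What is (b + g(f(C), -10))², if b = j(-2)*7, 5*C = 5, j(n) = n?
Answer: 100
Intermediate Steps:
C = 1 (C = (⅕)*5 = 1)
f(m) = 5 - 5*m (f(m) = (-2 - 3)*(-1 + m) = -5*(-1 + m) = 5 - 5*m)
g(D, U) = 4 (g(D, U) = 4 - (U - U) = 4 - 1*0 = 4 + 0 = 4)
b = -14 (b = -2*7 = -14)
(b + g(f(C), -10))² = (-14 + 4)² = (-10)² = 100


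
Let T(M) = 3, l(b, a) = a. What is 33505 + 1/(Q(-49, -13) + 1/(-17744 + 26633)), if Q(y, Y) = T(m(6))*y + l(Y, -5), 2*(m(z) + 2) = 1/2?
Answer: 45269501246/1351127 ≈ 33505.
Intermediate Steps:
m(z) = -7/4 (m(z) = -2 + (½)/2 = -2 + (½)*(½) = -2 + ¼ = -7/4)
Q(y, Y) = -5 + 3*y (Q(y, Y) = 3*y - 5 = -5 + 3*y)
33505 + 1/(Q(-49, -13) + 1/(-17744 + 26633)) = 33505 + 1/((-5 + 3*(-49)) + 1/(-17744 + 26633)) = 33505 + 1/((-5 - 147) + 1/8889) = 33505 + 1/(-152 + 1/8889) = 33505 + 1/(-1351127/8889) = 33505 - 8889/1351127 = 45269501246/1351127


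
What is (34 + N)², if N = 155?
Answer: 35721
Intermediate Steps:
(34 + N)² = (34 + 155)² = 189² = 35721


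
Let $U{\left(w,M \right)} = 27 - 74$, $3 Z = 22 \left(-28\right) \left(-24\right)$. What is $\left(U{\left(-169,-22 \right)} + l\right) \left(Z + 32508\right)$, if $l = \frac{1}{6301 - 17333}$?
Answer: $- \frac{693241185}{394} \approx -1.7595 \cdot 10^{6}$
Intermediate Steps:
$l = - \frac{1}{11032}$ ($l = \frac{1}{-11032} = - \frac{1}{11032} \approx -9.0645 \cdot 10^{-5}$)
$Z = 4928$ ($Z = \frac{22 \left(-28\right) \left(-24\right)}{3} = \frac{\left(-616\right) \left(-24\right)}{3} = \frac{1}{3} \cdot 14784 = 4928$)
$U{\left(w,M \right)} = -47$
$\left(U{\left(-169,-22 \right)} + l\right) \left(Z + 32508\right) = \left(-47 - \frac{1}{11032}\right) \left(4928 + 32508\right) = \left(- \frac{518505}{11032}\right) 37436 = - \frac{693241185}{394}$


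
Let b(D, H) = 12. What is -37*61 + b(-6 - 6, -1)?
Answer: -2245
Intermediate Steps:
-37*61 + b(-6 - 6, -1) = -37*61 + 12 = -2257 + 12 = -2245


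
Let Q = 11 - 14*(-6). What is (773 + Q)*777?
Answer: 674436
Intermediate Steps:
Q = 95 (Q = 11 + 84 = 95)
(773 + Q)*777 = (773 + 95)*777 = 868*777 = 674436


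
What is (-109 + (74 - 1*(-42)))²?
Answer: 49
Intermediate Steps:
(-109 + (74 - 1*(-42)))² = (-109 + (74 + 42))² = (-109 + 116)² = 7² = 49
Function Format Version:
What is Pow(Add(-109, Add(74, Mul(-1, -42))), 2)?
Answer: 49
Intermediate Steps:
Pow(Add(-109, Add(74, Mul(-1, -42))), 2) = Pow(Add(-109, Add(74, 42)), 2) = Pow(Add(-109, 116), 2) = Pow(7, 2) = 49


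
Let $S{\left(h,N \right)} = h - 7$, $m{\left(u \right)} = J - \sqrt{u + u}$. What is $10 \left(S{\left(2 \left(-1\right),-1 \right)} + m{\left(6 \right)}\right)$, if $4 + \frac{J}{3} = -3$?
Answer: $-300 - 20 \sqrt{3} \approx -334.64$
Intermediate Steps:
$J = -21$ ($J = -12 + 3 \left(-3\right) = -12 - 9 = -21$)
$m{\left(u \right)} = -21 - \sqrt{2} \sqrt{u}$ ($m{\left(u \right)} = -21 - \sqrt{u + u} = -21 - \sqrt{2 u} = -21 - \sqrt{2} \sqrt{u}$)
$S{\left(h,N \right)} = -7 + h$
$10 \left(S{\left(2 \left(-1\right),-1 \right)} + m{\left(6 \right)}\right) = 10 \left(\left(-7 + 2 \left(-1\right)\right) - \left(21 + \sqrt{2} \sqrt{6}\right)\right) = 10 \left(\left(-7 - 2\right) - \left(21 + 2 \sqrt{3}\right)\right) = 10 \left(-9 - \left(21 + 2 \sqrt{3}\right)\right) = 10 \left(-30 - 2 \sqrt{3}\right) = -300 - 20 \sqrt{3}$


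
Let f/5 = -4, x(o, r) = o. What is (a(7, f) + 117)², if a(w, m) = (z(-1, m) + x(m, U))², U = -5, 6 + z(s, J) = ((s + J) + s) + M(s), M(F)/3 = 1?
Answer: 4588164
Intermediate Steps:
M(F) = 3 (M(F) = 3*1 = 3)
z(s, J) = -3 + J + 2*s (z(s, J) = -6 + (((s + J) + s) + 3) = -6 + (((J + s) + s) + 3) = -6 + ((J + 2*s) + 3) = -6 + (3 + J + 2*s) = -3 + J + 2*s)
f = -20 (f = 5*(-4) = -20)
a(w, m) = (-5 + 2*m)² (a(w, m) = ((-3 + m + 2*(-1)) + m)² = ((-3 + m - 2) + m)² = ((-5 + m) + m)² = (-5 + 2*m)²)
(a(7, f) + 117)² = ((-5 + 2*(-20))² + 117)² = ((-5 - 40)² + 117)² = ((-45)² + 117)² = (2025 + 117)² = 2142² = 4588164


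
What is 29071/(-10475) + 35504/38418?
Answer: -372472639/201214275 ≈ -1.8511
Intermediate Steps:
29071/(-10475) + 35504/38418 = 29071*(-1/10475) + 35504*(1/38418) = -29071/10475 + 17752/19209 = -372472639/201214275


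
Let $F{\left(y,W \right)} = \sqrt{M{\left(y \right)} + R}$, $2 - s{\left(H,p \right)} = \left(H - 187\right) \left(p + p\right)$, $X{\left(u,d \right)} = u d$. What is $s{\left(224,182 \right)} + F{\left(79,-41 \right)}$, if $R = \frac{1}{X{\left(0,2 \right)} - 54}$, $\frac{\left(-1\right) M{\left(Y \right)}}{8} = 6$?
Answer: $-13466 + \frac{i \sqrt{15558}}{18} \approx -13466.0 + 6.9295 i$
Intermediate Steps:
$X{\left(u,d \right)} = d u$
$M{\left(Y \right)} = -48$ ($M{\left(Y \right)} = \left(-8\right) 6 = -48$)
$R = - \frac{1}{54}$ ($R = \frac{1}{2 \cdot 0 - 54} = \frac{1}{0 - 54} = \frac{1}{-54} = - \frac{1}{54} \approx -0.018519$)
$s{\left(H,p \right)} = 2 - 2 p \left(-187 + H\right)$ ($s{\left(H,p \right)} = 2 - \left(H - 187\right) \left(p + p\right) = 2 - \left(-187 + H\right) 2 p = 2 - 2 p \left(-187 + H\right)$)
$F{\left(y,W \right)} = \frac{i \sqrt{15558}}{18}$ ($F{\left(y,W \right)} = \sqrt{-48 - \frac{1}{54}} = \sqrt{- \frac{2593}{54}} = \frac{i \sqrt{15558}}{18}$)
$s{\left(224,182 \right)} + F{\left(79,-41 \right)} = \left(2 + 374 \cdot 182 - 448 \cdot 182\right) + \frac{i \sqrt{15558}}{18} = \left(2 + 68068 - 81536\right) + \frac{i \sqrt{15558}}{18} = -13466 + \frac{i \sqrt{15558}}{18}$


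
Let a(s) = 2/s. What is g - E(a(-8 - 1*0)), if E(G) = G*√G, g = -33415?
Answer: -33415 + I/8 ≈ -33415.0 + 0.125*I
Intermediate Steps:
E(G) = G^(3/2)
g - E(a(-8 - 1*0)) = -33415 - (2/(-8 - 1*0))^(3/2) = -33415 - (2/(-8 + 0))^(3/2) = -33415 - (2/(-8))^(3/2) = -33415 - (2*(-⅛))^(3/2) = -33415 - (-¼)^(3/2) = -33415 - (-1)*I/8 = -33415 + I/8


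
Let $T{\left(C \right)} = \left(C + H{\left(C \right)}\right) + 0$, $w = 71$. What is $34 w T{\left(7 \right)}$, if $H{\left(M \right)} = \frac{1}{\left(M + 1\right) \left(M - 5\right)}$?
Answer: $\frac{136391}{8} \approx 17049.0$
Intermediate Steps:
$H{\left(M \right)} = \frac{1}{\left(1 + M\right) \left(-5 + M\right)}$
$T{\left(C \right)} = C + \frac{1}{-5 + C^{2} - 4 C}$ ($T{\left(C \right)} = \left(C + \frac{1}{-5 + C^{2} - 4 C}\right) + 0 = C + \frac{1}{-5 + C^{2} - 4 C}$)
$34 w T{\left(7 \right)} = 34 \cdot 71 \left(7 - \frac{1}{5 - 7^{2} + 4 \cdot 7}\right) = 2414 \left(7 - \frac{1}{5 - 49 + 28}\right) = 2414 \left(7 - \frac{1}{-16}\right) = 2414 \left(7 - - \frac{1}{16}\right) = 2414 \left(7 + \frac{1}{16}\right) = 2414 \cdot \frac{113}{16} = \frac{136391}{8}$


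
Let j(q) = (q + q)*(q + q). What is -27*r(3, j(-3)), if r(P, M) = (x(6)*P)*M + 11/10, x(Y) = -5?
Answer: 145503/10 ≈ 14550.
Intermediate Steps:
j(q) = 4*q² (j(q) = (2*q)*(2*q) = 4*q²)
r(P, M) = 11/10 - 5*M*P (r(P, M) = (-5*P)*M + 11/10 = -5*M*P + 11*(⅒) = -5*M*P + 11/10 = 11/10 - 5*M*P)
-27*r(3, j(-3)) = -27*(11/10 - 5*4*(-3)²*3) = -27*(11/10 - 5*4*9*3) = -27*(11/10 - 5*36*3) = -27*(11/10 - 540) = -27*(-5389/10) = 145503/10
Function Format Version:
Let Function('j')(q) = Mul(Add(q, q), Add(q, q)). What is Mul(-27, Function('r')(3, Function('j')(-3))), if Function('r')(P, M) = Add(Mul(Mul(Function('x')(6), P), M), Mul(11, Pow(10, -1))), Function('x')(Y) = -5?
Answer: Rational(145503, 10) ≈ 14550.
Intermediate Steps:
Function('j')(q) = Mul(4, Pow(q, 2)) (Function('j')(q) = Mul(Mul(2, q), Mul(2, q)) = Mul(4, Pow(q, 2)))
Function('r')(P, M) = Add(Rational(11, 10), Mul(-5, M, P)) (Function('r')(P, M) = Add(Mul(Mul(-5, P), M), Mul(11, Pow(10, -1))) = Add(Mul(-5, M, P), Mul(11, Rational(1, 10))) = Add(Mul(-5, M, P), Rational(11, 10)) = Add(Rational(11, 10), Mul(-5, M, P)))
Mul(-27, Function('r')(3, Function('j')(-3))) = Mul(-27, Add(Rational(11, 10), Mul(-5, Mul(4, Pow(-3, 2)), 3))) = Mul(-27, Add(Rational(11, 10), Mul(-5, Mul(4, 9), 3))) = Mul(-27, Add(Rational(11, 10), Mul(-5, 36, 3))) = Mul(-27, Add(Rational(11, 10), -540)) = Mul(-27, Rational(-5389, 10)) = Rational(145503, 10)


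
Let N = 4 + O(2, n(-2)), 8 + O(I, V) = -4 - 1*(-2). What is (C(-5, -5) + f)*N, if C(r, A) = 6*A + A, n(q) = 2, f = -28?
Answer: 378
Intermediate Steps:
C(r, A) = 7*A
O(I, V) = -10 (O(I, V) = -8 + (-4 - 1*(-2)) = -8 + (-4 + 2) = -8 - 2 = -10)
N = -6 (N = 4 - 10 = -6)
(C(-5, -5) + f)*N = (7*(-5) - 28)*(-6) = (-35 - 28)*(-6) = -63*(-6) = 378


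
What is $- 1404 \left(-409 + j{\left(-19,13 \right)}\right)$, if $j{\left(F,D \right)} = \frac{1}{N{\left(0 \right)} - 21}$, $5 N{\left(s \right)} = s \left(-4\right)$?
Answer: $\frac{4020120}{7} \approx 5.743 \cdot 10^{5}$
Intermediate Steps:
$N{\left(s \right)} = - \frac{4 s}{5}$ ($N{\left(s \right)} = \frac{s \left(-4\right)}{5} = \frac{\left(-4\right) s}{5} = - \frac{4 s}{5}$)
$j{\left(F,D \right)} = - \frac{1}{21}$ ($j{\left(F,D \right)} = \frac{1}{\left(- \frac{4}{5}\right) 0 - 21} = \frac{1}{0 - 21} = \frac{1}{-21} = - \frac{1}{21}$)
$- 1404 \left(-409 + j{\left(-19,13 \right)}\right) = - 1404 \left(-409 - \frac{1}{21}\right) = \left(-1404\right) \left(- \frac{8590}{21}\right) = \frac{4020120}{7}$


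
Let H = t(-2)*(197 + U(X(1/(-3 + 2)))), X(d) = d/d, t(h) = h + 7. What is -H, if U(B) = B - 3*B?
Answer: -975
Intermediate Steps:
t(h) = 7 + h
X(d) = 1
U(B) = -2*B
H = 975 (H = (7 - 2)*(197 - 2*1) = 5*(197 - 2) = 5*195 = 975)
-H = -1*975 = -975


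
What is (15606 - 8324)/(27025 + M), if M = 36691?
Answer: 3641/31858 ≈ 0.11429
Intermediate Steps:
(15606 - 8324)/(27025 + M) = (15606 - 8324)/(27025 + 36691) = 7282/63716 = 7282*(1/63716) = 3641/31858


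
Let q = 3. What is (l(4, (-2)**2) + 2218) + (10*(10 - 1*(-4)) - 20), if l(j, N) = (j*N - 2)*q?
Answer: 2380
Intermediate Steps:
l(j, N) = -6 + 3*N*j (l(j, N) = (j*N - 2)*3 = (N*j - 2)*3 = (-2 + N*j)*3 = -6 + 3*N*j)
(l(4, (-2)**2) + 2218) + (10*(10 - 1*(-4)) - 20) = ((-6 + 3*(-2)**2*4) + 2218) + (10*(10 - 1*(-4)) - 20) = ((-6 + 3*4*4) + 2218) + (10*(10 + 4) - 20) = ((-6 + 48) + 2218) + (10*14 - 20) = (42 + 2218) + (140 - 20) = 2260 + 120 = 2380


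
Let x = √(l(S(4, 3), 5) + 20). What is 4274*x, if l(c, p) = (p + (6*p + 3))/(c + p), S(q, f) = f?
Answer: 6411*√11 ≈ 21263.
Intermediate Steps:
l(c, p) = (3 + 7*p)/(c + p) (l(c, p) = (p + (3 + 6*p))/(c + p) = (3 + 7*p)/(c + p))
x = 3*√11/2 (x = √((3 + 7*5)/(3 + 5) + 20) = √((3 + 35)/8 + 20) = √((⅛)*38 + 20) = √(19/4 + 20) = √(99/4) = 3*√11/2 ≈ 4.9749)
4274*x = 4274*(3*√11/2) = 6411*√11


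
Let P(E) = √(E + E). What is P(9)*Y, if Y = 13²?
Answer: 507*√2 ≈ 717.01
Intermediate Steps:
P(E) = √2*√E (P(E) = √(2*E) = √2*√E)
Y = 169
P(9)*Y = (√2*√9)*169 = (√2*3)*169 = (3*√2)*169 = 507*√2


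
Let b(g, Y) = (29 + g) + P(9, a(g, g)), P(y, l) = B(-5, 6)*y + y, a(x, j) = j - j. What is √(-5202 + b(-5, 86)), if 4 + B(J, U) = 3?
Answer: I*√5178 ≈ 71.958*I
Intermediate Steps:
a(x, j) = 0
B(J, U) = -1 (B(J, U) = -4 + 3 = -1)
P(y, l) = 0 (P(y, l) = -y + y = 0)
b(g, Y) = 29 + g (b(g, Y) = (29 + g) + 0 = 29 + g)
√(-5202 + b(-5, 86)) = √(-5202 + (29 - 5)) = √(-5202 + 24) = √(-5178) = I*√5178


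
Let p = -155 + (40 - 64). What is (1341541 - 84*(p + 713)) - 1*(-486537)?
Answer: 1783222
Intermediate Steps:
p = -179 (p = -155 - 24 = -179)
(1341541 - 84*(p + 713)) - 1*(-486537) = (1341541 - 84*(-179 + 713)) - 1*(-486537) = (1341541 - 84*534) + 486537 = (1341541 - 1*44856) + 486537 = (1341541 - 44856) + 486537 = 1296685 + 486537 = 1783222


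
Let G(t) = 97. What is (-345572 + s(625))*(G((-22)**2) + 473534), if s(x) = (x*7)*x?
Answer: 1131411153693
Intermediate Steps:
s(x) = 7*x**2 (s(x) = (7*x)*x = 7*x**2)
(-345572 + s(625))*(G((-22)**2) + 473534) = (-345572 + 7*625**2)*(97 + 473534) = (-345572 + 7*390625)*473631 = (-345572 + 2734375)*473631 = 2388803*473631 = 1131411153693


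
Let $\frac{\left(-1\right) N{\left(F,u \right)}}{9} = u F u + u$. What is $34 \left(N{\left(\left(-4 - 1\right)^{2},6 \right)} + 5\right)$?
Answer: $-277066$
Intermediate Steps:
$N{\left(F,u \right)} = - 9 u - 9 F u^{2}$ ($N{\left(F,u \right)} = - 9 \left(u F u + u\right) = - 9 \left(F u u + u\right) = - 9 \left(F u^{2} + u\right) = - 9 \left(u + F u^{2}\right) = - 9 u - 9 F u^{2}$)
$34 \left(N{\left(\left(-4 - 1\right)^{2},6 \right)} + 5\right) = 34 \left(\left(-9\right) 6 \left(1 + \left(-4 - 1\right)^{2} \cdot 6\right) + 5\right) = 34 \left(\left(-9\right) 6 \left(1 + \left(-5\right)^{2} \cdot 6\right) + 5\right) = 34 \left(\left(-9\right) 6 \left(1 + 25 \cdot 6\right) + 5\right) = 34 \left(\left(-9\right) 6 \left(1 + 150\right) + 5\right) = 34 \left(\left(-9\right) 6 \cdot 151 + 5\right) = 34 \left(-8154 + 5\right) = 34 \left(-8149\right) = -277066$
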